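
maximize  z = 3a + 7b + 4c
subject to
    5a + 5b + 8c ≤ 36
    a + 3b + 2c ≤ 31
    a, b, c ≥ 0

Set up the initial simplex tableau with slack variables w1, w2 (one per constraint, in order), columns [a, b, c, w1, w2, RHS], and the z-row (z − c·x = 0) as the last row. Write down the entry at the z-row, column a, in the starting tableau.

-3

The z-row carries the negated objective coefficients: the a entry is -3.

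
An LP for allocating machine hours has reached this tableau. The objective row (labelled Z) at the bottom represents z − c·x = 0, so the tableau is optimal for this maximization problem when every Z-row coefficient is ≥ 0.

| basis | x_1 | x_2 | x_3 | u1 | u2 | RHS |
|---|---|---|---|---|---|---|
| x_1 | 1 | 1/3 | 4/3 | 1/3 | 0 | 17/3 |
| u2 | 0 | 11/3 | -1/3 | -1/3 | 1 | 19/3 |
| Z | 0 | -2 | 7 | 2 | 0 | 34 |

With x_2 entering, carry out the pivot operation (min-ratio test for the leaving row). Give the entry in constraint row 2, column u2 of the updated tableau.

Ratio test on column x_2 — row 1: (17/3)/(1/3) = 17; row 2: (19/3)/(11/3) = 19/11. Minimum is 19/11 at row 2 (u2 leaves); pivot element 11/3.
Divide row 2 by 11/3; eliminate column x_2 from the other rows.
In the new row 2, the u2 entry is the old entry divided by the pivot: 1/(11/3) = 3/11.

3/11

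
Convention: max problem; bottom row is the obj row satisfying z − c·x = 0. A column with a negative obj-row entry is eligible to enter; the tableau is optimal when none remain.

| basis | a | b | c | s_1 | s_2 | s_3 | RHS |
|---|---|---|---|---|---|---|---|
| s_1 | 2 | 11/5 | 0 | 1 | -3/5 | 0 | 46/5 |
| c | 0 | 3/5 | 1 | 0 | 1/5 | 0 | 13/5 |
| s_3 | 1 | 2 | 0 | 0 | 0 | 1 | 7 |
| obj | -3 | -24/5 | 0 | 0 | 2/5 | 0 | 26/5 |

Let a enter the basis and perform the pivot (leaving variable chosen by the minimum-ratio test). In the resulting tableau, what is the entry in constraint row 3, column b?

Ratio test on column a — row 1: (46/5)/2 = 23/5; row 2: entry 0 ≤ 0; row 3: 7/1 = 7. Minimum is 23/5 at row 1 (s_1 leaves); pivot element 2.
Divide row 1 by 2; eliminate column a from the other rows.
Row 3 update in column b: 2 − 1·(11/10) = 9/10.

9/10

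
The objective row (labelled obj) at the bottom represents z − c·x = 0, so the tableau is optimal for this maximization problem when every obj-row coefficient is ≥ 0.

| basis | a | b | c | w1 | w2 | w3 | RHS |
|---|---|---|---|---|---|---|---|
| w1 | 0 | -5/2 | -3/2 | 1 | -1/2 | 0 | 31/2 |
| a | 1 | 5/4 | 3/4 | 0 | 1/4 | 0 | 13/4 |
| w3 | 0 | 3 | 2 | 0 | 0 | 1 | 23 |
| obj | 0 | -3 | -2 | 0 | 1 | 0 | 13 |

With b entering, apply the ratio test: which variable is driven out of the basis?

Column b entries and ratios — w1: -5/2 ≤ 0, skip; a: (13/4)/(5/4) = 13/5; w3: 23/3 = 23/3.
Smallest ratio is 13/5 in the row of a, so a leaves.

a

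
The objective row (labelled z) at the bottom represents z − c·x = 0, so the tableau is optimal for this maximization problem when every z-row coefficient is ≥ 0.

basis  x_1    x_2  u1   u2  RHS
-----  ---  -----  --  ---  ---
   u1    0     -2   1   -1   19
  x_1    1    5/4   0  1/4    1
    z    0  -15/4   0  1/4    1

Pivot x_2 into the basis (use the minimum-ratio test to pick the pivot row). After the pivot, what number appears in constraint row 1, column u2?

Ratio test on column x_2 — row 1: entry -2 ≤ 0; row 2: 1/(5/4) = 4/5. Minimum is 4/5 at row 2 (x_1 leaves); pivot element 5/4.
Divide row 2 by 5/4; eliminate column x_2 from the other rows.
Row 1 update in column u2: -1 − (-2)·(1/5) = -3/5.

-3/5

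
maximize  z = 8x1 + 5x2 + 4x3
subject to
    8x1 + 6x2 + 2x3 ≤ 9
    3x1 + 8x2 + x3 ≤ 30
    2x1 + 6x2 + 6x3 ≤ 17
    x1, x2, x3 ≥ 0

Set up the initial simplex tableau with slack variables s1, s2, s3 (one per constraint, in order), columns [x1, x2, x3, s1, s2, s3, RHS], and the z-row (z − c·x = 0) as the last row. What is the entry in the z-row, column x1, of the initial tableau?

The z-row carries the negated objective coefficients: the x1 entry is -8.

-8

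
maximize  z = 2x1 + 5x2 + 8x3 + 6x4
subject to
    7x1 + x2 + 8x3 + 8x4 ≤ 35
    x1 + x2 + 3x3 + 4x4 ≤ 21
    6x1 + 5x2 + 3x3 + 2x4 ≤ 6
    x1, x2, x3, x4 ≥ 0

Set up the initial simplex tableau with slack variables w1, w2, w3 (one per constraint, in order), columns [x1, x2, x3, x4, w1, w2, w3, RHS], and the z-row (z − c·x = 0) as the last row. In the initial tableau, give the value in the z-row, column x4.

-6

The z-row carries the negated objective coefficients: the x4 entry is -6.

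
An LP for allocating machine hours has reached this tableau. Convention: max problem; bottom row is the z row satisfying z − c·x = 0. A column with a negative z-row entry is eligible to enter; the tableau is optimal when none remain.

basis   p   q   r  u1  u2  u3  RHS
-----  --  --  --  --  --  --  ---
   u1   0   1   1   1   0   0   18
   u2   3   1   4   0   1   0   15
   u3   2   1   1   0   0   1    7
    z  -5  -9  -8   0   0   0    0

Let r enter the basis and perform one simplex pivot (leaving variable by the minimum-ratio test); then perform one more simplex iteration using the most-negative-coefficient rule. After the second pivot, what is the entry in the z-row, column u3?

28/3

Ratio test on column r — row 1: 18/1 = 18; row 2: 15/4 = 15/4; row 3: 7/1 = 7. Minimum is 15/4 at row 2 (u2 leaves); pivot element 4.
Divide row 2 by 4; eliminate column r from the other rows.
Second iteration: most negative z-row entry is -7 in column q, so q enters.
Ratio test on column q — row 1: (57/4)/(3/4) = 19; row 2: (15/4)/(1/4) = 15; row 3: (13/4)/(3/4) = 13/3. Minimum is 13/3 at row 3 (u3 leaves); pivot element 3/4.
Divide row 3 by 3/4; eliminate column q from the other rows.
After both pivots, the entry at the z-row, column u3 is 28/3.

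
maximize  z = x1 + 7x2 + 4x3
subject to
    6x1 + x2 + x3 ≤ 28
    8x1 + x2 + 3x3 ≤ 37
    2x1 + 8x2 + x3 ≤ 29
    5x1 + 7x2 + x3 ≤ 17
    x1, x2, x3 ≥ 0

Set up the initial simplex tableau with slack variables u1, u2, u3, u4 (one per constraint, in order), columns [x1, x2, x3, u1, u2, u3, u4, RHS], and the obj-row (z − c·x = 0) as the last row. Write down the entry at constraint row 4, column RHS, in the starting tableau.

17

The RHS of constraint 4 is b_4 = 17.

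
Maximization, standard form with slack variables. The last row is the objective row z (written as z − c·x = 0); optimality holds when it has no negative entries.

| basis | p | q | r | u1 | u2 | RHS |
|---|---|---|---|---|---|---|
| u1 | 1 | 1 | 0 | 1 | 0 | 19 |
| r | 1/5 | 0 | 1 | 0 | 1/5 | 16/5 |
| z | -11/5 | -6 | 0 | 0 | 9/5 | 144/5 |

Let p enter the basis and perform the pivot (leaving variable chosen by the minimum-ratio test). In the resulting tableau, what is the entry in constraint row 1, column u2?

-1

Ratio test on column p — row 1: 19/1 = 19; row 2: (16/5)/(1/5) = 16. Minimum is 16 at row 2 (r leaves); pivot element 1/5.
Divide row 2 by 1/5; eliminate column p from the other rows.
Row 1 update in column u2: 0 − 1·1 = -1.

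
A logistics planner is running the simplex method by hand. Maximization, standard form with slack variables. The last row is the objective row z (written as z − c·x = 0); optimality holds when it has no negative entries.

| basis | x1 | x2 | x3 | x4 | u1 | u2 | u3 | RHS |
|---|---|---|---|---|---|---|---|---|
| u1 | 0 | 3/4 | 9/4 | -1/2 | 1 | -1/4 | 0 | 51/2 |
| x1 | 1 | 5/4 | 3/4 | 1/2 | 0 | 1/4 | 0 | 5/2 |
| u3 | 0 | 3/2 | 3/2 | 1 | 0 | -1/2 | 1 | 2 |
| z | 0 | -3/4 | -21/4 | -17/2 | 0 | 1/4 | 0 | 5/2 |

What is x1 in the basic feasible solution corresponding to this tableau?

5/2

x1 is basic (row 2); its value is the RHS of that row, 5/2.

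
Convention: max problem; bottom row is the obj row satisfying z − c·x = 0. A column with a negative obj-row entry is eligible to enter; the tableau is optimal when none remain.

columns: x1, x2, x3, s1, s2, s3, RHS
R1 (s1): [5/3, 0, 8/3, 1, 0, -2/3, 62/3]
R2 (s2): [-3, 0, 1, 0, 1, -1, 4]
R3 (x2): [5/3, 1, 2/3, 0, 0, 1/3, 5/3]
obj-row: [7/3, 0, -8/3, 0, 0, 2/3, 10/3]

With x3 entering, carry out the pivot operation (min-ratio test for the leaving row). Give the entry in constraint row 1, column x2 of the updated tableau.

Ratio test on column x3 — row 1: (62/3)/(8/3) = 31/4; row 2: 4/1 = 4; row 3: (5/3)/(2/3) = 5/2. Minimum is 5/2 at row 3 (x2 leaves); pivot element 2/3.
Divide row 3 by 2/3; eliminate column x3 from the other rows.
Row 1 update in column x2: 0 − (8/3)·(3/2) = -4.

-4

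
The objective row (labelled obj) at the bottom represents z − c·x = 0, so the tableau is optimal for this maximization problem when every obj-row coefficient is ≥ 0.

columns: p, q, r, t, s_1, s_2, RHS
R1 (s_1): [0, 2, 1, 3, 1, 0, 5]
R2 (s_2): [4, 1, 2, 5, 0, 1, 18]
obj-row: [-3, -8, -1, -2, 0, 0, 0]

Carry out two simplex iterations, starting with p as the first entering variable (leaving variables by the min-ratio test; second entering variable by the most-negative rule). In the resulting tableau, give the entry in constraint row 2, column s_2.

Ratio test on column p — row 1: entry 0 ≤ 0; row 2: 18/4 = 9/2. Minimum is 9/2 at row 2 (s_2 leaves); pivot element 4.
Divide row 2 by 4; eliminate column p from the other rows.
Second iteration: most negative obj-row entry is -29/4 in column q, so q enters.
Ratio test on column q — row 1: 5/2 = 5/2; row 2: (9/2)/(1/4) = 18. Minimum is 5/2 at row 1 (s_1 leaves); pivot element 2.
Divide row 1 by 2; eliminate column q from the other rows.
After both pivots, the entry at constraint row 2, column s_2 is 1/4.

1/4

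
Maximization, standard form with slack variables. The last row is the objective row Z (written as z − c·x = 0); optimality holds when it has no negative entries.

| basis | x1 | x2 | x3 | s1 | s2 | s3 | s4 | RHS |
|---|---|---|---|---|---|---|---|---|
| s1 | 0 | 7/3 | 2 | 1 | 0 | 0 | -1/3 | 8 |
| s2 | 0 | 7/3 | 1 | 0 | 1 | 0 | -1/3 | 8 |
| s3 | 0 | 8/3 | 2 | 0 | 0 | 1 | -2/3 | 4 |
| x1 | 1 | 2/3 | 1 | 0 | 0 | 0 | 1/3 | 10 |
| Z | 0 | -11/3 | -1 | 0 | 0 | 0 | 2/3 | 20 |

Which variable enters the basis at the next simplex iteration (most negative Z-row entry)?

Negative Z-row entries: x2: -11/3, x3: -1.
The most negative is -11/3 in column x2, so x2 enters.

x2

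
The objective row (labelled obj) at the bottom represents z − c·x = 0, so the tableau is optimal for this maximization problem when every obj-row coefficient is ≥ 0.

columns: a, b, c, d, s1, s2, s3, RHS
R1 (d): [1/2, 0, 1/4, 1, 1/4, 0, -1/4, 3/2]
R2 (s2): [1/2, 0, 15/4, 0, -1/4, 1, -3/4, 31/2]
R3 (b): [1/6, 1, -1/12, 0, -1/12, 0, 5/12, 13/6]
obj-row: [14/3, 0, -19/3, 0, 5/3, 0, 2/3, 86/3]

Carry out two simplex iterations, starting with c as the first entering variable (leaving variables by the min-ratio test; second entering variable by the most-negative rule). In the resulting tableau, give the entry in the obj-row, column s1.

Ratio test on column c — row 1: (3/2)/(1/4) = 6; row 2: (31/2)/(15/4) = 62/15; row 3: entry -1/12 ≤ 0. Minimum is 62/15 at row 2 (s2 leaves); pivot element 15/4.
Divide row 2 by 15/4; eliminate column c from the other rows.
Second iteration: most negative obj-row entry is -3/5 in column s3, so s3 enters.
Ratio test on column s3 — row 1: entry -1/5 ≤ 0; row 2: entry -1/5 ≤ 0; row 3: (113/45)/(2/5) = 113/18. Minimum is 113/18 at row 3 (b leaves); pivot element 2/5.
Divide row 3 by 2/5; eliminate column s3 from the other rows.
After both pivots, the entry at the obj-row, column s1 is 10/9.

10/9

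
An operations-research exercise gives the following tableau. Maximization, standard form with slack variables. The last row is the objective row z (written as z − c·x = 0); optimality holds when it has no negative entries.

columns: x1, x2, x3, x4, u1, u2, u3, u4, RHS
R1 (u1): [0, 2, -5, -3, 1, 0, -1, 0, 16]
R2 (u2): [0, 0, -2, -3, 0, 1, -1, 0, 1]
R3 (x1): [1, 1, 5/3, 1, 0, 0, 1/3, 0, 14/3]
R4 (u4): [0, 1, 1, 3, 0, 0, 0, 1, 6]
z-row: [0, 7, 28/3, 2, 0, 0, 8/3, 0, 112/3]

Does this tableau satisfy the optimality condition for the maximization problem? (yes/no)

yes

Every z-row coefficient is ≥ 0, so the tableau is optimal.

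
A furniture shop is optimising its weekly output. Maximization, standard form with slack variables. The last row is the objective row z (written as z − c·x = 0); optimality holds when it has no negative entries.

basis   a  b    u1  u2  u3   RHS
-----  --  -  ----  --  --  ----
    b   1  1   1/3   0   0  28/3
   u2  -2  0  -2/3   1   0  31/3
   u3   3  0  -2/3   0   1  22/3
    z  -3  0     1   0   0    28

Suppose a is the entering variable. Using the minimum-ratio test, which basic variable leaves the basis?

u3

Column a entries and ratios — b: (28/3)/1 = 28/3; u2: -2 ≤ 0, skip; u3: (22/3)/3 = 22/9.
Smallest ratio is 22/9 in the row of u3, so u3 leaves.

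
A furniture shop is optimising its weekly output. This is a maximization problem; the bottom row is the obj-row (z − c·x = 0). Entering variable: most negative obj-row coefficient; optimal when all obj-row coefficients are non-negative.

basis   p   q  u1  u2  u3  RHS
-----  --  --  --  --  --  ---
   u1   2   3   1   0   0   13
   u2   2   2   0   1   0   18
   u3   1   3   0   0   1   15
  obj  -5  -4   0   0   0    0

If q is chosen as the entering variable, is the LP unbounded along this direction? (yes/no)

Column q has positive entries in row(s) 1, 2, 3, so the ratio test bounds it — not unbounded.

no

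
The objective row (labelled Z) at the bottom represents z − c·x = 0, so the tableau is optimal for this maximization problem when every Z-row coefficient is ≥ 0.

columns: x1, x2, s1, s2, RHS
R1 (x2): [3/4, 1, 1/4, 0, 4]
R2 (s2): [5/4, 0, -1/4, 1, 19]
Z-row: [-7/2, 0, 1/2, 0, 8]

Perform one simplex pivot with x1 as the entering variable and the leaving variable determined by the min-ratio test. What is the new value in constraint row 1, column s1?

Ratio test on column x1 — row 1: 4/(3/4) = 16/3; row 2: 19/(5/4) = 76/5. Minimum is 16/3 at row 1 (x2 leaves); pivot element 3/4.
Divide row 1 by 3/4; eliminate column x1 from the other rows.
In the new row 1, the s1 entry is the old entry divided by the pivot: (1/4)/(3/4) = 1/3.

1/3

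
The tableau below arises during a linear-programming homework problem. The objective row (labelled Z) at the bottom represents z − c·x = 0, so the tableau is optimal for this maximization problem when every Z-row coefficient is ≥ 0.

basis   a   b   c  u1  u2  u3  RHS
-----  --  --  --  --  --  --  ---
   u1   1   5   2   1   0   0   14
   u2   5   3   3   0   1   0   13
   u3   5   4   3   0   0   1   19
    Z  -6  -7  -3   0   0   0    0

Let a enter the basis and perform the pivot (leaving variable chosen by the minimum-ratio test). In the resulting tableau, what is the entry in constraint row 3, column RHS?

6

Ratio test on column a — row 1: 14/1 = 14; row 2: 13/5 = 13/5; row 3: 19/5 = 19/5. Minimum is 13/5 at row 2 (u2 leaves); pivot element 5.
Divide row 2 by 5; eliminate column a from the other rows.
Row 3 update in column RHS: 19 − 5·(13/5) = 6.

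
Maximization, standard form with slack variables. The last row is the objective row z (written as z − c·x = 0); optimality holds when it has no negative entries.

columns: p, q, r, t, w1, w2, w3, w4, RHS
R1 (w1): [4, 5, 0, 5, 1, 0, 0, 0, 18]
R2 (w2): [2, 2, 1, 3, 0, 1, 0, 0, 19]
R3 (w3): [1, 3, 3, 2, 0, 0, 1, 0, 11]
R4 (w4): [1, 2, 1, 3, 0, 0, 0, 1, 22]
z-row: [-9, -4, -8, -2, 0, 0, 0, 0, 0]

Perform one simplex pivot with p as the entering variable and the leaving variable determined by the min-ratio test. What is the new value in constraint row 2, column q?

-1/2

Ratio test on column p — row 1: 18/4 = 9/2; row 2: 19/2 = 19/2; row 3: 11/1 = 11; row 4: 22/1 = 22. Minimum is 9/2 at row 1 (w1 leaves); pivot element 4.
Divide row 1 by 4; eliminate column p from the other rows.
Row 2 update in column q: 2 − 2·(5/4) = -1/2.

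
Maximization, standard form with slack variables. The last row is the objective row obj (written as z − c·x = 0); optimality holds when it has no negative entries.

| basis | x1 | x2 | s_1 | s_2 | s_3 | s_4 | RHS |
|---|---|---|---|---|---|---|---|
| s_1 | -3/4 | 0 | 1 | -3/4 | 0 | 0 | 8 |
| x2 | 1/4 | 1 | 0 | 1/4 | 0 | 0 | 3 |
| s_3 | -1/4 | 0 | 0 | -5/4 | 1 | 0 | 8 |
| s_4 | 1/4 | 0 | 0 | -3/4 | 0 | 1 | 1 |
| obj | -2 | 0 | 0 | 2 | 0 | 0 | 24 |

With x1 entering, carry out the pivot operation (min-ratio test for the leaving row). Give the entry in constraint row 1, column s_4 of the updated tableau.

Ratio test on column x1 — row 1: entry -3/4 ≤ 0; row 2: 3/(1/4) = 12; row 3: entry -1/4 ≤ 0; row 4: 1/(1/4) = 4. Minimum is 4 at row 4 (s_4 leaves); pivot element 1/4.
Divide row 4 by 1/4; eliminate column x1 from the other rows.
Row 1 update in column s_4: 0 − (-3/4)·4 = 3.

3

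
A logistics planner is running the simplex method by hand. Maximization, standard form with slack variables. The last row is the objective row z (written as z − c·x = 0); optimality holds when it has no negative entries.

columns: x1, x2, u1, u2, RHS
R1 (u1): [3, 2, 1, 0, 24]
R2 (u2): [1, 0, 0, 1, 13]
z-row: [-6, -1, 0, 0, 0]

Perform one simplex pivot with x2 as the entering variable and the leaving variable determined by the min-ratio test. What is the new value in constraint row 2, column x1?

1

Ratio test on column x2 — row 1: 24/2 = 12; row 2: entry 0 ≤ 0. Minimum is 12 at row 1 (u1 leaves); pivot element 2.
Divide row 1 by 2; eliminate column x2 from the other rows.
Row 2 update in column x1: 1 − 0·(3/2) = 1.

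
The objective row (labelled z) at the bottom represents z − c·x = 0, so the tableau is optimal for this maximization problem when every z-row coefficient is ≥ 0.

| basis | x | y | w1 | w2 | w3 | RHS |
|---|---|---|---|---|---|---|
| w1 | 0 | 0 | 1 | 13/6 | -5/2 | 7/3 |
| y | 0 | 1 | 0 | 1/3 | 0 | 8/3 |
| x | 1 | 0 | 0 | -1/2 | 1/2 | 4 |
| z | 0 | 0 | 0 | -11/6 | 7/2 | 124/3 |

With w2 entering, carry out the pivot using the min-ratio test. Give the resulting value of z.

563/13

Ratio test on column w2 — row 1: (7/3)/(13/6) = 14/13; row 2: (8/3)/(1/3) = 8; row 3: entry -1/2 ≤ 0. Minimum is 14/13 at row 1 (w1 leaves); pivot element 13/6.
Pivot on row 1; the z-row RHS becomes 124/3 − (-11/6)·(14/13) = 563/13.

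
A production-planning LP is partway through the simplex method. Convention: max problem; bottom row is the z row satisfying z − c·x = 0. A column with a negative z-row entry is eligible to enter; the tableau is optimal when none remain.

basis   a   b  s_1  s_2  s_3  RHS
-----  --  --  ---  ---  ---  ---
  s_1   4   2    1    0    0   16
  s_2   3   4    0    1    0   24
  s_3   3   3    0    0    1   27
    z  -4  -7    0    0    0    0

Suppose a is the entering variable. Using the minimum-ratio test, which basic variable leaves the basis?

Column a entries and ratios — s_1: 16/4 = 4; s_2: 24/3 = 8; s_3: 27/3 = 9.
Smallest ratio is 4 in the row of s_1, so s_1 leaves.

s_1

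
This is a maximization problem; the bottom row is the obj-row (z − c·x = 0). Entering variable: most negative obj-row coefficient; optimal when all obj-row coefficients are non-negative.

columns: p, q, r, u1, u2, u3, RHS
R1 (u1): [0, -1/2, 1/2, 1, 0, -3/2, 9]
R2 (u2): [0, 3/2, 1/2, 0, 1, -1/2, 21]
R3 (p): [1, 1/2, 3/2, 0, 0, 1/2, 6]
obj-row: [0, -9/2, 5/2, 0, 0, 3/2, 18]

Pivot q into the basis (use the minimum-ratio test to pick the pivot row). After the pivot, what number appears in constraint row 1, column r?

Ratio test on column q — row 1: entry -1/2 ≤ 0; row 2: 21/(3/2) = 14; row 3: 6/(1/2) = 12. Minimum is 12 at row 3 (p leaves); pivot element 1/2.
Divide row 3 by 1/2; eliminate column q from the other rows.
Row 1 update in column r: 1/2 − (-1/2)·3 = 2.

2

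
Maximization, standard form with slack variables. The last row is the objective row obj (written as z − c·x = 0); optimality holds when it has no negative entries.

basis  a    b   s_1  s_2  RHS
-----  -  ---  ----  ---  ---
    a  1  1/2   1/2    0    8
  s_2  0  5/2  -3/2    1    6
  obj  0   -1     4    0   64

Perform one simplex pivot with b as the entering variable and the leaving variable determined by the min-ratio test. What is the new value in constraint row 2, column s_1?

Ratio test on column b — row 1: 8/(1/2) = 16; row 2: 6/(5/2) = 12/5. Minimum is 12/5 at row 2 (s_2 leaves); pivot element 5/2.
Divide row 2 by 5/2; eliminate column b from the other rows.
In the new row 2, the s_1 entry is the old entry divided by the pivot: (-3/2)/(5/2) = -3/5.

-3/5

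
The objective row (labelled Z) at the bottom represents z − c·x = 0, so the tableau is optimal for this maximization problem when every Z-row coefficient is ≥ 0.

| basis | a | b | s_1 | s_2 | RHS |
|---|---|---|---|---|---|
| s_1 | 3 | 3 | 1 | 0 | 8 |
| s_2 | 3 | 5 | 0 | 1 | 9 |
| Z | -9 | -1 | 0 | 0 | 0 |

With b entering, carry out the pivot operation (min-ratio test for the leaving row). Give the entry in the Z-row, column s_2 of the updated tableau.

Ratio test on column b — row 1: 8/3 = 8/3; row 2: 9/5 = 9/5. Minimum is 9/5 at row 2 (s_2 leaves); pivot element 5.
Divide row 2 by 5; eliminate column b from the other rows.
Z-row update in column s_2: 0 − (-1)·(1/5) = 1/5.

1/5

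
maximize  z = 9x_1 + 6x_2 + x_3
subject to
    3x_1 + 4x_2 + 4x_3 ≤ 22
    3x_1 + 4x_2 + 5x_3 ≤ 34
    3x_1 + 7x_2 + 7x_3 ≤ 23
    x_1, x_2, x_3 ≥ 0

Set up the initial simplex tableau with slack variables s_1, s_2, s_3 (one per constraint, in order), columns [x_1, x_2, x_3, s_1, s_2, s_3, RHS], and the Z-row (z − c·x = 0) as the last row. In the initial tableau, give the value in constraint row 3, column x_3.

Constraint 3 has coefficient 7 on x_3.

7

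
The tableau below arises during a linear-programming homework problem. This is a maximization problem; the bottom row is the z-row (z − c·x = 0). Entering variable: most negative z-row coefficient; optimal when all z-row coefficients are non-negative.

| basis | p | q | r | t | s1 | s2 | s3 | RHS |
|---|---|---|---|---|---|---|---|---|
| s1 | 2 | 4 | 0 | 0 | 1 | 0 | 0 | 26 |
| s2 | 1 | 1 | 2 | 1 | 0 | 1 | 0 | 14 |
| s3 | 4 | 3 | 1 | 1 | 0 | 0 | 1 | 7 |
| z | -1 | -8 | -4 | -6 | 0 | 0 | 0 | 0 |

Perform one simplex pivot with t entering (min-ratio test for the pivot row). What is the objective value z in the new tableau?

Ratio test on column t — row 1: entry 0 ≤ 0; row 2: 14/1 = 14; row 3: 7/1 = 7. Minimum is 7 at row 3 (s3 leaves); pivot element 1.
Pivot on row 3; the z-row RHS becomes 0 − (-6)·7 = 42.

42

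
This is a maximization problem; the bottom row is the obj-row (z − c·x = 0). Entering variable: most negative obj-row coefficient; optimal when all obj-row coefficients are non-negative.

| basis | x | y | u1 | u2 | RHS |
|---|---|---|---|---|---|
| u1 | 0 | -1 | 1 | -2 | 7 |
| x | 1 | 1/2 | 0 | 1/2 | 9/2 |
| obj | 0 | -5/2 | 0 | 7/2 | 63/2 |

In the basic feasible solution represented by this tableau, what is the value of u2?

u2 is not in the basis, so in the current basic feasible solution u2 = 0.

0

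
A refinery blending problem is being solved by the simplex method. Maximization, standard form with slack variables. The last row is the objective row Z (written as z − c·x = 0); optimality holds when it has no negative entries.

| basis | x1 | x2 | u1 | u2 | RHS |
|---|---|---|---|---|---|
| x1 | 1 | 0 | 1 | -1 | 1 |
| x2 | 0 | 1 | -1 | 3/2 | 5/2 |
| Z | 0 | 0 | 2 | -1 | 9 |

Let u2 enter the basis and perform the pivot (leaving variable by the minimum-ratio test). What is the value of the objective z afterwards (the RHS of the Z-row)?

Ratio test on column u2 — row 1: entry -1 ≤ 0; row 2: (5/2)/(3/2) = 5/3. Minimum is 5/3 at row 2 (x2 leaves); pivot element 3/2.
Pivot on row 2; the Z-row RHS becomes 9 − (-1)·(5/3) = 32/3.

32/3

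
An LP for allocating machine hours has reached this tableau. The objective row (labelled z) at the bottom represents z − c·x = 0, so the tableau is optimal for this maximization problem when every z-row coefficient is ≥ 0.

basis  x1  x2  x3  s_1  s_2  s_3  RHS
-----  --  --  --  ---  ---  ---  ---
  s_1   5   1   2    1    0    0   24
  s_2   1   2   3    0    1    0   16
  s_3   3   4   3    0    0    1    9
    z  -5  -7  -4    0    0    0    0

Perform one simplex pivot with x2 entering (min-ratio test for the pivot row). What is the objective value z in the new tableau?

Ratio test on column x2 — row 1: 24/1 = 24; row 2: 16/2 = 8; row 3: 9/4 = 9/4. Minimum is 9/4 at row 3 (s_3 leaves); pivot element 4.
Pivot on row 3; the z-row RHS becomes 0 − (-7)·(9/4) = 63/4.

63/4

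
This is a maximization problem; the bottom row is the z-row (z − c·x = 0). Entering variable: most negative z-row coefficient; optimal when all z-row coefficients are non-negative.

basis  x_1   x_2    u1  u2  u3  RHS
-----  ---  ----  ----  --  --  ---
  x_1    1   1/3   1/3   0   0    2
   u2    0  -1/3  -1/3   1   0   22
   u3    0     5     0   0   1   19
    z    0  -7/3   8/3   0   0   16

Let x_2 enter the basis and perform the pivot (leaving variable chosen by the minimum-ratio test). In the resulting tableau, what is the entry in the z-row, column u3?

Ratio test on column x_2 — row 1: 2/(1/3) = 6; row 2: entry -1/3 ≤ 0; row 3: 19/5 = 19/5. Minimum is 19/5 at row 3 (u3 leaves); pivot element 5.
Divide row 3 by 5; eliminate column x_2 from the other rows.
z-row update in column u3: 0 − (-7/3)·(1/5) = 7/15.

7/15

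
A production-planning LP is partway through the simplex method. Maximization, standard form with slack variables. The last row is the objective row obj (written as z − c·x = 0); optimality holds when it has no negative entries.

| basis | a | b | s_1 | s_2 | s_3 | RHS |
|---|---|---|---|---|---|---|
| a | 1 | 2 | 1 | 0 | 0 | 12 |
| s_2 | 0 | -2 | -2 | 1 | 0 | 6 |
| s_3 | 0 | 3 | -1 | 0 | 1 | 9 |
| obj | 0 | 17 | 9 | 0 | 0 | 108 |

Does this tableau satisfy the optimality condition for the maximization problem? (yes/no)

Every obj-row coefficient is ≥ 0, so the tableau is optimal.

yes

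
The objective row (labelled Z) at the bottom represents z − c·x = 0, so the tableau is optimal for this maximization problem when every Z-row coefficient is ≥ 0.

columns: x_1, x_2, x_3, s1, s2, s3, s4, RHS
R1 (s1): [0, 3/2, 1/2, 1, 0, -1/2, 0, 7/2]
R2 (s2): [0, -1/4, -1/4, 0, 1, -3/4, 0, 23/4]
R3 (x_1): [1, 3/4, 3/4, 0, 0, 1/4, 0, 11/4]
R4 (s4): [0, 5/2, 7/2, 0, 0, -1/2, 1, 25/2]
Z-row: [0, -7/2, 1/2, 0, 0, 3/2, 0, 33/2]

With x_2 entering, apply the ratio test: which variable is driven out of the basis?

Column x_2 entries and ratios — s1: (7/2)/(3/2) = 7/3; s2: -1/4 ≤ 0, skip; x_1: (11/4)/(3/4) = 11/3; s4: (25/2)/(5/2) = 5.
Smallest ratio is 7/3 in the row of s1, so s1 leaves.

s1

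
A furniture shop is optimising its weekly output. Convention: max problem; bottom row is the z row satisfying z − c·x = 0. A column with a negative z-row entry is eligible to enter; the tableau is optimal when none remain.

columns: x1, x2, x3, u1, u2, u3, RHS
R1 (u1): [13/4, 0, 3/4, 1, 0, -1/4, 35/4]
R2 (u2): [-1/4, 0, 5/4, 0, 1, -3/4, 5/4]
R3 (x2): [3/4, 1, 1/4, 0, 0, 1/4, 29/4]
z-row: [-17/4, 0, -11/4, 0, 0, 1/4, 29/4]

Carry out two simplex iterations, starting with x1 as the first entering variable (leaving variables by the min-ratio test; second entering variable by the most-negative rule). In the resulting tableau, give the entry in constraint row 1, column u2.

Ratio test on column x1 — row 1: (35/4)/(13/4) = 35/13; row 2: entry -1/4 ≤ 0; row 3: (29/4)/(3/4) = 29/3. Minimum is 35/13 at row 1 (u1 leaves); pivot element 13/4.
Divide row 1 by 13/4; eliminate column x1 from the other rows.
Second iteration: most negative z-row entry is -23/13 in column x3, so x3 enters.
Ratio test on column x3 — row 1: (35/13)/(3/13) = 35/3; row 2: (25/13)/(17/13) = 25/17; row 3: (68/13)/(1/13) = 68. Minimum is 25/17 at row 2 (u2 leaves); pivot element 17/13.
Divide row 2 by 17/13; eliminate column x3 from the other rows.
After both pivots, the entry at constraint row 1, column u2 is -3/17.

-3/17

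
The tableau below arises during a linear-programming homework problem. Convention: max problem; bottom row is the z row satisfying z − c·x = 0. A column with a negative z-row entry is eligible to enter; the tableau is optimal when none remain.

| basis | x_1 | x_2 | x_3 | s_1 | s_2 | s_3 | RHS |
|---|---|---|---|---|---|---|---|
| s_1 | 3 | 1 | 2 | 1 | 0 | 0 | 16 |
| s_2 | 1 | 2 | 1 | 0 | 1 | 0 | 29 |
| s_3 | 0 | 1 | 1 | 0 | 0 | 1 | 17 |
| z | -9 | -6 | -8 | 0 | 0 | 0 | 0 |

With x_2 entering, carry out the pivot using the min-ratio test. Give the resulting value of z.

Ratio test on column x_2 — row 1: 16/1 = 16; row 2: 29/2 = 29/2; row 3: 17/1 = 17. Minimum is 29/2 at row 2 (s_2 leaves); pivot element 2.
Pivot on row 2; the z-row RHS becomes 0 − (-6)·(29/2) = 87.

87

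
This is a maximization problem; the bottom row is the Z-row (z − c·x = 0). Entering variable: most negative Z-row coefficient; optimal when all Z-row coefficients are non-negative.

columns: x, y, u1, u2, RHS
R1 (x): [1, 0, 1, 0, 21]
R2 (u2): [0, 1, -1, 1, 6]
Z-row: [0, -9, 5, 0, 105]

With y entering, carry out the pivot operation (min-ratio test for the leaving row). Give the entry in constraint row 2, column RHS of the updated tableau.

Ratio test on column y — row 1: entry 0 ≤ 0; row 2: 6/1 = 6. Minimum is 6 at row 2 (u2 leaves); pivot element 1.
Divide row 2 by 1; eliminate column y from the other rows.
In the new row 2, the RHS entry is the old entry divided by the pivot: 6/1 = 6.

6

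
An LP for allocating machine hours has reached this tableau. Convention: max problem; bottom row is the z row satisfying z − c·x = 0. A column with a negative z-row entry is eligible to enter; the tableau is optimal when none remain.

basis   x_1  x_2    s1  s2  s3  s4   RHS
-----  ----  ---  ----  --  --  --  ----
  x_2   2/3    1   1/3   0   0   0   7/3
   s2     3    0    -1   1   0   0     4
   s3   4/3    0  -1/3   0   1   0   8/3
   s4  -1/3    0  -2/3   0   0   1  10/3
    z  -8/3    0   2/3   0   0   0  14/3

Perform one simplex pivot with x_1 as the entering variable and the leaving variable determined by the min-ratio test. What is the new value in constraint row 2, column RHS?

4/3

Ratio test on column x_1 — row 1: (7/3)/(2/3) = 7/2; row 2: 4/3 = 4/3; row 3: (8/3)/(4/3) = 2; row 4: entry -1/3 ≤ 0. Minimum is 4/3 at row 2 (s2 leaves); pivot element 3.
Divide row 2 by 3; eliminate column x_1 from the other rows.
In the new row 2, the RHS entry is the old entry divided by the pivot: 4/3 = 4/3.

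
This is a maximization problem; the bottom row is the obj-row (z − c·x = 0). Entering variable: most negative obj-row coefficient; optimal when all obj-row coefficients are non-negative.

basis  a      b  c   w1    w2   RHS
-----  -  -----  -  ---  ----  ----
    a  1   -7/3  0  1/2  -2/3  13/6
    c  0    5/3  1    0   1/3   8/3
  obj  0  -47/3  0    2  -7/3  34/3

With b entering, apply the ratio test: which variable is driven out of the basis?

Column b entries and ratios — a: -7/3 ≤ 0, skip; c: (8/3)/(5/3) = 8/5.
Smallest ratio is 8/5 in the row of c, so c leaves.

c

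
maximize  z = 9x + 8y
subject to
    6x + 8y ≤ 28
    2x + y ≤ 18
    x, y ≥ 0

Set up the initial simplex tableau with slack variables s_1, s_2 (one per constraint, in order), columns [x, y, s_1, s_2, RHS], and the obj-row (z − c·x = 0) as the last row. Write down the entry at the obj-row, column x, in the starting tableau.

The obj-row carries the negated objective coefficients: the x entry is -9.

-9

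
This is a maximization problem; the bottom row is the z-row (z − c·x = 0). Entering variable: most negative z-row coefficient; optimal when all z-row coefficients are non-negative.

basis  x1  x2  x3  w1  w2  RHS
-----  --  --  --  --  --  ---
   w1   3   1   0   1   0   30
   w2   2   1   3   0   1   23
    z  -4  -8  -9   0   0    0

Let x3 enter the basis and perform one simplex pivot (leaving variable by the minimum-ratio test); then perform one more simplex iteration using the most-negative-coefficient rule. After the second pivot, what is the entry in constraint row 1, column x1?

Ratio test on column x3 — row 1: entry 0 ≤ 0; row 2: 23/3 = 23/3. Minimum is 23/3 at row 2 (w2 leaves); pivot element 3.
Divide row 2 by 3; eliminate column x3 from the other rows.
Second iteration: most negative z-row entry is -5 in column x2, so x2 enters.
Ratio test on column x2 — row 1: 30/1 = 30; row 2: (23/3)/(1/3) = 23. Minimum is 23 at row 2 (x3 leaves); pivot element 1/3.
Divide row 2 by 1/3; eliminate column x2 from the other rows.
After both pivots, the entry at constraint row 1, column x1 is 1.

1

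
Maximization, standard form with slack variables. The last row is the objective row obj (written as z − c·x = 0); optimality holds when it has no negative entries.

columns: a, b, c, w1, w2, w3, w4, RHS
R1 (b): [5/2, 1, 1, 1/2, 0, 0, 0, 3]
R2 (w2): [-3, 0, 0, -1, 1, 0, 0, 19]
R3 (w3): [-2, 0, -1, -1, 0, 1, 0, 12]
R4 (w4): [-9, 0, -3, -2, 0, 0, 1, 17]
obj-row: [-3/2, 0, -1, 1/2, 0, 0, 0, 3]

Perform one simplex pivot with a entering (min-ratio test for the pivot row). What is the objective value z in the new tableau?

Ratio test on column a — row 1: 3/(5/2) = 6/5; row 2: entry -3 ≤ 0; row 3: entry -2 ≤ 0; row 4: entry -9 ≤ 0. Minimum is 6/5 at row 1 (b leaves); pivot element 5/2.
Pivot on row 1; the obj-row RHS becomes 3 − (-3/2)·(6/5) = 24/5.

24/5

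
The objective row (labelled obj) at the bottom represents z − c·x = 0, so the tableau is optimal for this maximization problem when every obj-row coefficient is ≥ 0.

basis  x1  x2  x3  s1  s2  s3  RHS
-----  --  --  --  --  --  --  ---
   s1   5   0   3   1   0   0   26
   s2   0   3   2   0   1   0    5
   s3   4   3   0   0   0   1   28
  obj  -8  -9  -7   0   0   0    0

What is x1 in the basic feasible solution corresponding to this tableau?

x1 is not in the basis, so in the current basic feasible solution x1 = 0.

0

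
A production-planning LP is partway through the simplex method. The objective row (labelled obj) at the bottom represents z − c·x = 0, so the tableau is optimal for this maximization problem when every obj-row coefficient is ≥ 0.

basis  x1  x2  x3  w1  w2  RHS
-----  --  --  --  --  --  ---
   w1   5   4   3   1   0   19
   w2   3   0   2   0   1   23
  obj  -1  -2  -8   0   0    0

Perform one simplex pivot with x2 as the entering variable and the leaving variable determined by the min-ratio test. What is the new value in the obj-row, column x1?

Ratio test on column x2 — row 1: 19/4 = 19/4; row 2: entry 0 ≤ 0. Minimum is 19/4 at row 1 (w1 leaves); pivot element 4.
Divide row 1 by 4; eliminate column x2 from the other rows.
obj-row update in column x1: -1 − (-2)·(5/4) = 3/2.

3/2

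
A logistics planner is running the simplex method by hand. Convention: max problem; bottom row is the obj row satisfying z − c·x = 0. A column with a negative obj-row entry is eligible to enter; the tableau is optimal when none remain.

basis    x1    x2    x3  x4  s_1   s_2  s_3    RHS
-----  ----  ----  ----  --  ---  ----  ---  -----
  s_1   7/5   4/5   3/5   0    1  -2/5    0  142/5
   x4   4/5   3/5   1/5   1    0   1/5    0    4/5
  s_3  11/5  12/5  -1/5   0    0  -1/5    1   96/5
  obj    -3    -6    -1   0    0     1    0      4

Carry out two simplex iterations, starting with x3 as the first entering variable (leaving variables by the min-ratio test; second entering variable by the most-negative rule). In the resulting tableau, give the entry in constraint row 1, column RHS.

82/3

Ratio test on column x3 — row 1: (142/5)/(3/5) = 142/3; row 2: (4/5)/(1/5) = 4; row 3: entry -1/5 ≤ 0. Minimum is 4 at row 2 (x4 leaves); pivot element 1/5.
Divide row 2 by 1/5; eliminate column x3 from the other rows.
Second iteration: most negative obj-row entry is -3 in column x2, so x2 enters.
Ratio test on column x2 — row 1: entry -1 ≤ 0; row 2: 4/3 = 4/3; row 3: 20/3 = 20/3. Minimum is 4/3 at row 2 (x3 leaves); pivot element 3.
Divide row 2 by 3; eliminate column x2 from the other rows.
After both pivots, the entry at constraint row 1, column RHS is 82/3.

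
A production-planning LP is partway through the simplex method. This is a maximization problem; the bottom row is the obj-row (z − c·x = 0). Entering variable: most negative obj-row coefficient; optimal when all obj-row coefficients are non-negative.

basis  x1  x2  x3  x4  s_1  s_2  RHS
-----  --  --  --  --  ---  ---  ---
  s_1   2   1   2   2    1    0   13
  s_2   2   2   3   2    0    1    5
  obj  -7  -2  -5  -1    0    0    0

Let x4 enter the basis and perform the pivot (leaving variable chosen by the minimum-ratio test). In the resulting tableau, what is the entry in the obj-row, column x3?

Ratio test on column x4 — row 1: 13/2 = 13/2; row 2: 5/2 = 5/2. Minimum is 5/2 at row 2 (s_2 leaves); pivot element 2.
Divide row 2 by 2; eliminate column x4 from the other rows.
obj-row update in column x3: -5 − (-1)·(3/2) = -7/2.

-7/2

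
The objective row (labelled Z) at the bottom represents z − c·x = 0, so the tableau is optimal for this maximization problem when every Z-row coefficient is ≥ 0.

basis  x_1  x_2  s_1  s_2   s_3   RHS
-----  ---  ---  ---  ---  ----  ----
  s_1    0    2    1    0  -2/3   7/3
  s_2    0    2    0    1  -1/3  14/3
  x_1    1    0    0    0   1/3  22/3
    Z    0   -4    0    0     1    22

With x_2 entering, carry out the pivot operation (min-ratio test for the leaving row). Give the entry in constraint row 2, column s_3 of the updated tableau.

1/3

Ratio test on column x_2 — row 1: (7/3)/2 = 7/6; row 2: (14/3)/2 = 7/3; row 3: entry 0 ≤ 0. Minimum is 7/6 at row 1 (s_1 leaves); pivot element 2.
Divide row 1 by 2; eliminate column x_2 from the other rows.
Row 2 update in column s_3: -1/3 − 2·(-1/3) = 1/3.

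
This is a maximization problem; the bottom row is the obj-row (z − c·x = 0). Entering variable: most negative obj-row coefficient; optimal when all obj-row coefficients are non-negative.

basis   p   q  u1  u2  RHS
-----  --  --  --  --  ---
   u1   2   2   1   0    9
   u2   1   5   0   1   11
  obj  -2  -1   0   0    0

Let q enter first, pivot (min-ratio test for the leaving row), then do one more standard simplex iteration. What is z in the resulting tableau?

Ratio test on column q — row 1: 9/2 = 9/2; row 2: 11/5 = 11/5. Minimum is 11/5 at row 2 (u2 leaves); pivot element 5.
Pivot on row 2; the obj-row RHS becomes 0 − (-1)·(11/5) = 11/5.
Next entering variable (most negative obj-row entry -9/5): p.
Ratio test on column p — row 1: (23/5)/(8/5) = 23/8; row 2: (11/5)/(1/5) = 11. Minimum is 23/8 at row 1 (u1 leaves); pivot element 8/5.
After the second pivot the obj-row RHS is 11/5 − (-9/5)·(23/8) = 59/8.

59/8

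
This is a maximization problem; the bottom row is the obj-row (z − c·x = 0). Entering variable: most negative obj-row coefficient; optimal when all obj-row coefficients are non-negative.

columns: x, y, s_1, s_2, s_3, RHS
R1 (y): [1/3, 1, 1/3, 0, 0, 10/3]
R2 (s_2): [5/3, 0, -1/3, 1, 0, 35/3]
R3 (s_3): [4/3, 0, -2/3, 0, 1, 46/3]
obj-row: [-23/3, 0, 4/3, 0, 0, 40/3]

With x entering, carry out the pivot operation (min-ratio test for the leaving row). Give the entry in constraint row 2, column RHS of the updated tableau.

Ratio test on column x — row 1: (10/3)/(1/3) = 10; row 2: (35/3)/(5/3) = 7; row 3: (46/3)/(4/3) = 23/2. Minimum is 7 at row 2 (s_2 leaves); pivot element 5/3.
Divide row 2 by 5/3; eliminate column x from the other rows.
In the new row 2, the RHS entry is the old entry divided by the pivot: (35/3)/(5/3) = 7.

7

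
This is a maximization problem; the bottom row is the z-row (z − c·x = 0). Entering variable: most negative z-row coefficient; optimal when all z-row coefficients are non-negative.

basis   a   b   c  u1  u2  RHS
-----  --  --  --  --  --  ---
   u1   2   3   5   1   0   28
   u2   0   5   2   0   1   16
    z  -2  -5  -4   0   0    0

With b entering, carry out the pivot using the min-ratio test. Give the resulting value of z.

Ratio test on column b — row 1: 28/3 = 28/3; row 2: 16/5 = 16/5. Minimum is 16/5 at row 2 (u2 leaves); pivot element 5.
Pivot on row 2; the z-row RHS becomes 0 − (-5)·(16/5) = 16.

16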